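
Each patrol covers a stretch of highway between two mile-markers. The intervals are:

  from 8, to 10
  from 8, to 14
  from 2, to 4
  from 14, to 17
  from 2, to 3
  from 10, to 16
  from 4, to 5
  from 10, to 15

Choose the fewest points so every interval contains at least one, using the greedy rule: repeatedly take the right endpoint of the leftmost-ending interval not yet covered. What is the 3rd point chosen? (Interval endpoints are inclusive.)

Sorted: [2,3] [2,4] [4,5] [8,10] [8,14] [10,15] [10,16] [14,17]
{[2,3],[2,4]} hit by 3; {[4,5]} hit by 5; {[8,10],[8,14],[10,15],[10,16]} hit by 10; {[14,17]} hit by 17.
Points: 3, 5, 10, 17 (4 total).

10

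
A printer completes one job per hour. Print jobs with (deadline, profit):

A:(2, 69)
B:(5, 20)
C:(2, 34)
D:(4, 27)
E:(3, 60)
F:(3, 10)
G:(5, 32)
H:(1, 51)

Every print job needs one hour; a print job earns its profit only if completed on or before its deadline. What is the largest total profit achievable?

By profit: A(d2,69), E(d3,60), H(d1,51), C(d2,34), G(d5,32), D(d4,27), B(d5,20), F(d3,10)
A→slot 2; E→slot 3; H→slot 1; C skipped; G→slot 5; D→slot 4; B skipped; F skipped.
Profit = 51 + 69 + 60 + 27 + 32 = 239

239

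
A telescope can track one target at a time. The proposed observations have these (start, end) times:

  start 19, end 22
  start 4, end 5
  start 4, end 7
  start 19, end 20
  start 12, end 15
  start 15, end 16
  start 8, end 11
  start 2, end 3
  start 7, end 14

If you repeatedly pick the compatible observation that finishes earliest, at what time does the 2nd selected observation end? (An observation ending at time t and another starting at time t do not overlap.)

Sort by end time and greedily take each interval whose start is ≥ the last chosen end.
By end time: (2,3), (4,5), (4,7), (8,11), (7,14), (12,15), (15,16), (19,20), (19,22).
Pick (2,3); next start ≥ 3 → (4,5); next start ≥ 5 → (8,11); next start ≥ 11 → (12,15); next start ≥ 15 → (15,16); next start ≥ 16 → (19,20).
Selected: (2,3) (4,5) (8,11) (12,15) (15,16) (19,20)

5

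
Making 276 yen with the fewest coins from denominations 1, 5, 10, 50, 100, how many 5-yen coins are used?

276 − 2×100→76 − 1×50→26 − 2×10→6 − 1×5→1 − 1×1→0
Count of 5: 1

1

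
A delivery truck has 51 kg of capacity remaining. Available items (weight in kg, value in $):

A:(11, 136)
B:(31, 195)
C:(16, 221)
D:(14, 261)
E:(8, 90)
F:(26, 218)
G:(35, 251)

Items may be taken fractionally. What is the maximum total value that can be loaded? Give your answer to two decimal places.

Order: D (261/14=18.64) > C (221/16=13.81) > A (136/11=12.36) > E (90/8=11.25) > F (218/26=8.38) > G (251/35=7.17) > B (195/31=6.29)
Fill: take D (14 @ 261) → take C (16 @ 221) → take A (11 @ 136) → take E (8 @ 90) → take 2/26 of F → 16.77; 51/51 used.
Total value = 724.77

724.77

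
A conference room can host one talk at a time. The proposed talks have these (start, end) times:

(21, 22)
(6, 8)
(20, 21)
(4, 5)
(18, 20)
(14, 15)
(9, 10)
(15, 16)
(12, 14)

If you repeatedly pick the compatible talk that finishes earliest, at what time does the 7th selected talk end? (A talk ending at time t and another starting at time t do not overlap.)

Greedy by earliest finish: after sorting by end time, pick each interval compatible with the last pick.
By end time: (4,5), (6,8), (9,10), (12,14), (14,15), (15,16), (18,20), (20,21), (21,22).
Pick (4,5); next start ≥ 5 → (6,8); next start ≥ 8 → (9,10); next start ≥ 10 → (12,14); next start ≥ 14 → (14,15); next start ≥ 15 → (15,16); next start ≥ 16 → (18,20); next start ≥ 20 → (20,21); next start ≥ 21 → (21,22).
Selected: (4,5) (6,8) (9,10) (12,14) (14,15) (15,16) (18,20) (20,21) (21,22)

20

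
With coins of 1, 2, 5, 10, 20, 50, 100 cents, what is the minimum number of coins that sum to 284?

Greedy: take as many of the largest coin as possible, then repeat with the remainder.
284 = 2×100 + 1×50 + 1×20 + 1×10 + 2×2
Total coins = 2 + 1 + 1 + 1 + 2 = 7

7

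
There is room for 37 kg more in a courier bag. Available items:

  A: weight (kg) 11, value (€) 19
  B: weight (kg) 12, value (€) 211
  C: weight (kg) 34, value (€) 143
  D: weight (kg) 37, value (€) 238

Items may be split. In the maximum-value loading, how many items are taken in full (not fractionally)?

1

Greedy by value/weight ratio, highest first.
Ratios (sorted): B 17.58, D 6.43, C 4.21, A 1.73
take B (12 @ 211); take 25/37 of D → 160.81. Capacity used 37/37.
1 item(s) taken whole; one partial (take 25/37 of D).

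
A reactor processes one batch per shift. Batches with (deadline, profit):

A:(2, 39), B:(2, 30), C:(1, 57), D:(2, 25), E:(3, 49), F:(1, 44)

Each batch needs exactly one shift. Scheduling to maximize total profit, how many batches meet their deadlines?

3

Sort by profit descending; place each in the latest free slot ≤ its deadline.
Profit order: C=57 E=49 F=44 A=39 B=30 D=25
Assign: C→slot 1, E→slot 3, F skipped, A→slot 2, B skipped, D skipped.
Slots: [1:C] [2:A] [3:E]
3 of 6 scheduled.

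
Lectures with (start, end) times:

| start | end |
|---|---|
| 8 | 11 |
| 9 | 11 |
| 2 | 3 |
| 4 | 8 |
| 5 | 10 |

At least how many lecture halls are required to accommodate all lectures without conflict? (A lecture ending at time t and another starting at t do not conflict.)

Count concurrent intervals with a sweep; the peak is the room count.
Events (time:±→running): 2:+→1 3:-→0 4:+→1 5:+→2 8:-→1 8:+→2 9:+→3 … peak 3.

3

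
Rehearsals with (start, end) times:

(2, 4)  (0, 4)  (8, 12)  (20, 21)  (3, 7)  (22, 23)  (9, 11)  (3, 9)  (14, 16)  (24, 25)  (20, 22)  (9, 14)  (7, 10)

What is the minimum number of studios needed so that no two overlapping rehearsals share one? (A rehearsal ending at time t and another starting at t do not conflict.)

starts: [0, 2, 3, 3, 7, 8, 9, 9, 14, 20, 20, 22, 24]
ends:   [4, 4, 7, 9, 10, 11, 12, 14, 16, 21, 22, 23, 25]
s0→1 s2→2 s3→3 s3→4  — peak 4.

4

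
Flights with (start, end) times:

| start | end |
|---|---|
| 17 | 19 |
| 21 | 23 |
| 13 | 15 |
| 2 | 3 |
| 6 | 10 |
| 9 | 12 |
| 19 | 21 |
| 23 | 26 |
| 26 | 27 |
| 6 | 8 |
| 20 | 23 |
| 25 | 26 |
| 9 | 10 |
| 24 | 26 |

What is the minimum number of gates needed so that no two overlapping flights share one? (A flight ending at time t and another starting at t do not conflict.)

Events (time:±→running): 2:+→1 3:-→0 6:+→1 6:+→2 8:-→1 9:+→2 9:+→3 … peak 3.

3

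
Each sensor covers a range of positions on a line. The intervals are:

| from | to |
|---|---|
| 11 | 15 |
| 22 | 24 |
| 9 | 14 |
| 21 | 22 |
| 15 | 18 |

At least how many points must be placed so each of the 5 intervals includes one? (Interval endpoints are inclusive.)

Process intervals by earliest right end; each time one isn't hit yet, stab at its right endpoint.
By right end: [9,14]  [11,15]  [15,18]  [21,22]  [22,24]
[9,14] uncovered → point at 14; [15,18] uncovered → point at 18; [21,22] uncovered → point at 22.
Points: 14, 18, 22 (3 total).

3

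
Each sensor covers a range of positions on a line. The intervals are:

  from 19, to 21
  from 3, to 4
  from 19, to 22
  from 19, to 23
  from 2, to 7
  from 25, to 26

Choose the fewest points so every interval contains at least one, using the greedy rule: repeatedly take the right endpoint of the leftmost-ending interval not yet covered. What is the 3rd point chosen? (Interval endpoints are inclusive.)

Sort by right endpoint; whenever an interval is uncovered, place a point at its right end.
By right end: [3,4]  [2,7]  [19,21]  [19,22]  [19,23]  [25,26]
[3,4] uncovered → point at 4; [19,21] uncovered → point at 21; [25,26] uncovered → point at 26.
Points: 4, 21, 26 (3 total).

26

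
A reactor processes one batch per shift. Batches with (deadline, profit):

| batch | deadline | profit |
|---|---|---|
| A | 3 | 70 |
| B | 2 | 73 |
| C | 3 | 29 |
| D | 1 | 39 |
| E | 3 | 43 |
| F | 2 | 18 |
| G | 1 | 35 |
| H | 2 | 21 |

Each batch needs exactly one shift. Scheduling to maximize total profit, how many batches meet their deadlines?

Take jobs in profit order; each goes to the latest open slot no later than its deadline.
By profit: B(d2,73), A(d3,70), E(d3,43), D(d1,39), G(d1,35), C(d3,29), H(d2,21), F(d2,18)
B→slot 2; A→slot 3; E→slot 1; D skipped; G skipped; C skipped; H skipped; F skipped.
3 of 8 scheduled.

3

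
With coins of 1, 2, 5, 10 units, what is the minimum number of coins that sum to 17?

3

Use the largest denomination that fits, subtract, and repeat.
17 − 1×10→7 − 1×5→2 − 1×2→0
Total coins = 1 + 1 + 1 = 3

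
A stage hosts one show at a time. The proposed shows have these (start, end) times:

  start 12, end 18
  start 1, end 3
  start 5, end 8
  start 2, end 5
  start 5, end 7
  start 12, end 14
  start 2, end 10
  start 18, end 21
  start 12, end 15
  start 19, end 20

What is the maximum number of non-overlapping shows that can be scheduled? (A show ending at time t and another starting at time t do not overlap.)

4

Greedy by earliest finish: after sorting by end time, pick each interval compatible with the last pick.
By end time: (1,3), (2,5), (5,7), (5,8), (2,10), (12,14), (12,15), (12,18), (19,20), (18,21).
Pick (1,3); next start ≥ 3 → (5,7); next start ≥ 7 → (12,14); next start ≥ 14 → (19,20).
Selected 4 shows.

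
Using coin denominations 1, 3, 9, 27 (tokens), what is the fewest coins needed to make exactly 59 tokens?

5

Use the largest denomination that fits, subtract, and repeat.
59 − 2×27→5 − 1×3→2 − 2×1→0
Total coins = 2 + 1 + 2 = 5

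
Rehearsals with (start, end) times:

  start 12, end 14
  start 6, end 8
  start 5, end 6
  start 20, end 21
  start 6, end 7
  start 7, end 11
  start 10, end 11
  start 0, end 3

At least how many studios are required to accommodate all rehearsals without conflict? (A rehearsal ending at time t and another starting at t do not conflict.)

2

The answer is the maximum number of intervals overlapping at any instant.
starts: [0, 5, 6, 6, 7, 10, 12, 20]
ends:   [3, 6, 7, 8, 11, 11, 14, 21]
s0→1 e3→0 s5→1 e6→0 s6→1 s6→2  — peak 2.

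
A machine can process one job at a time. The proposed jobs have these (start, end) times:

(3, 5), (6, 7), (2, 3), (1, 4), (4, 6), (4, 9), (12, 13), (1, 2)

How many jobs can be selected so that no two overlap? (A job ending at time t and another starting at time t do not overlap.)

Sort by end time and greedily take each interval whose start is ≥ the last chosen end.
By end time: (1,2), (2,3), (1,4), (3,5), (4,6), (6,7), (4,9), (12,13).
Pick (1,2); next start ≥ 2 → (2,3); next start ≥ 3 → (3,5); next start ≥ 5 → (6,7); next start ≥ 7 → (12,13).
Selected 5 jobs.

5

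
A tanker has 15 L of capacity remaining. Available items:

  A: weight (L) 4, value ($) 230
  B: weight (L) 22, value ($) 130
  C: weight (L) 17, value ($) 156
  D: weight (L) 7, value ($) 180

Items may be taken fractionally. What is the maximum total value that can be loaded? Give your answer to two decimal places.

446.71

Ratios (sorted): A 57.50, D 25.71, C 9.18, B 5.91
take A (4 @ 230); take D (7 @ 180); take 4/17 of C → 36.71. Capacity used 15/15.
Total value = 446.71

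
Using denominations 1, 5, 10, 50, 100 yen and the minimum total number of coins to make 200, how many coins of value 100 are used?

2

Use the largest denomination that fits, subtract, and repeat.
200 = 2×100
Count of 100: 2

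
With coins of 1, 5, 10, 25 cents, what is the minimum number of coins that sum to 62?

5

62 = 2×25 + 1×10 + 2×1
Total coins = 2 + 1 + 2 = 5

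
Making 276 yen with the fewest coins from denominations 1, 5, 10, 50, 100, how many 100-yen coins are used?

Greedy: take as many of the largest coin as possible, then repeat with the remainder.
276 = 2×100 + 1×50 + 2×10 + 1×5 + 1×1
Count of 100: 2

2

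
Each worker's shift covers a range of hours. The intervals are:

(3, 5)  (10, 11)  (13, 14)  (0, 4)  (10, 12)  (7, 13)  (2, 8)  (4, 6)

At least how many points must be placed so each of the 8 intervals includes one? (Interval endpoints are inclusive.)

Process intervals by earliest right end; each time one isn't hit yet, stab at its right endpoint.
By right end: [0,4]  [3,5]  [4,6]  [2,8]  [10,11]  [10,12]  [7,13]  [13,14]
[0,4] uncovered → point at 4; [10,11] uncovered → point at 11; [13,14] uncovered → point at 14.
Points: 4, 11, 14 (3 total).

3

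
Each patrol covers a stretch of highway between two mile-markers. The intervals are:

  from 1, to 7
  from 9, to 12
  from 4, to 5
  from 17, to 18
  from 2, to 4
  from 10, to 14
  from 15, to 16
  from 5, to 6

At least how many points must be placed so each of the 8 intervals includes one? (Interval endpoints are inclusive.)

5

Sorted: [2,4] [4,5] [5,6] [1,7] [9,12] [10,14] [15,16] [17,18]
{[2,4],[4,5]} hit by 4; {[5,6],[1,7]} hit by 6; {[9,12],[10,14]} hit by 12; {[15,16]} hit by 16; {[17,18]} hit by 18.
Points: 4, 6, 12, 16, 18 (5 total).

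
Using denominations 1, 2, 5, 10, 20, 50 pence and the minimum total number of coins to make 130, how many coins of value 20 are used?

1

Use the largest denomination that fits, subtract, and repeat.
130 − 2×50→30 − 1×20→10 − 1×10→0
Count of 20: 1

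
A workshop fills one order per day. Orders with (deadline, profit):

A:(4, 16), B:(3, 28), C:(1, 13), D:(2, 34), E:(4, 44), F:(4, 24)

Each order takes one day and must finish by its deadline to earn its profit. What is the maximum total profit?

Sort by profit descending; place each in the latest free slot ≤ its deadline.
By profit: E(d4,44), D(d2,34), B(d3,28), F(d4,24), A(d4,16), C(d1,13)
E→slot 4; D→slot 2; B→slot 3; F→slot 1; A skipped; C skipped.
Profit = 24 + 34 + 28 + 44 = 130

130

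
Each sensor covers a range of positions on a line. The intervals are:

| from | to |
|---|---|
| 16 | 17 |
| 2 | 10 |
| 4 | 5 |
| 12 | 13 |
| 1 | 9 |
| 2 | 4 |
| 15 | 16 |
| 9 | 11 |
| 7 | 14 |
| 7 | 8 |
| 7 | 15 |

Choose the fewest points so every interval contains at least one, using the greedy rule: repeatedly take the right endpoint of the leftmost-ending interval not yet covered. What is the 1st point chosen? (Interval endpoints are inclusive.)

4

Sort by right endpoint; whenever an interval is uncovered, place a point at its right end.
By right end: [2,4]  [4,5]  [7,8]  [1,9]  [2,10]  [9,11]  [12,13]  [7,14]  [7,15]  [15,16]  [16,17]
[2,4] uncovered → point at 4; [7,8] uncovered → point at 8; [9,11] uncovered → point at 11; [12,13] uncovered → point at 13; [15,16] uncovered → point at 16.
Points: 4, 8, 11, 13, 16 (5 total).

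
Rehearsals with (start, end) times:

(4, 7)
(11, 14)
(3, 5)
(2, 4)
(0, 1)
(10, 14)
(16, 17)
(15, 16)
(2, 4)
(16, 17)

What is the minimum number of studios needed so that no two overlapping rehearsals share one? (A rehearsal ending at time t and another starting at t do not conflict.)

3

Events (time:±→running): 0:+→1 1:-→0 2:+→1 2:+→2 3:+→3 … peak 3.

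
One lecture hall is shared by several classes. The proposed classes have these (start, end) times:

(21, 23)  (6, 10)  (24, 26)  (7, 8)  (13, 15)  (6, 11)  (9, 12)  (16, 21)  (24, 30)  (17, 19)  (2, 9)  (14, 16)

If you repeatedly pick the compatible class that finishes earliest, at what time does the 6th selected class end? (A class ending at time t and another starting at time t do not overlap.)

Greedy by earliest finish: after sorting by end time, pick each interval compatible with the last pick.
Sorted by end: (7,8)  (2,9)  (6,10)  (6,11)  (9,12)  (13,15)  (14,16)  (17,19)  (16,21)  (21,23)  (24,26)  (24,30)
take (7,8); take (9,12); take (13,15); take (17,19); take (21,23); take (24,26).
Selected: (7,8) (9,12) (13,15) (17,19) (21,23) (24,26)

26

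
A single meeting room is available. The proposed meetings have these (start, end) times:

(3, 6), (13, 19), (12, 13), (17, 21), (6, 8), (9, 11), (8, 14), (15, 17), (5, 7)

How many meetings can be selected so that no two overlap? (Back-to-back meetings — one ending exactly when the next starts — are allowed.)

6

Sort by end time and greedily take each interval whose start is ≥ the last chosen end.
Sorted by end: (3,6)  (5,7)  (6,8)  (9,11)  (12,13)  (8,14)  (15,17)  (13,19)  (17,21)
take (3,6); take (6,8); take (9,11); take (12,13); take (15,17); take (17,21).
Selected 6 meetings.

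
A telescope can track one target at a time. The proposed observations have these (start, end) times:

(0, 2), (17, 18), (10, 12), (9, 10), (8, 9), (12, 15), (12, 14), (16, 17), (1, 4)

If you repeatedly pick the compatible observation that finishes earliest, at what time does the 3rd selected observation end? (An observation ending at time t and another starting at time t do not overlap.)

Greedy by earliest finish: after sorting by end time, pick each interval compatible with the last pick.
Sorted by end: (0,2)  (1,4)  (8,9)  (9,10)  (10,12)  (12,14)  (12,15)  (16,17)  (17,18)
take (0,2); skip (1,4); take (8,9); take (9,10); take (10,12); take (12,14); skip (12,15); take (16,17); take (17,18).
Selected: (0,2) (8,9) (9,10) (10,12) (12,14) (16,17) (17,18)

10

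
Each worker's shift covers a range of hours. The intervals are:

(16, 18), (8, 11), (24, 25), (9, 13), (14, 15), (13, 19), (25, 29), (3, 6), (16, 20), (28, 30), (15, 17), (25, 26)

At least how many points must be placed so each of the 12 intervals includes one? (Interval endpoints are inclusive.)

Process intervals by earliest right end; each time one isn't hit yet, stab at its right endpoint.
By right end: [3,6]  [8,11]  [9,13]  [14,15]  [15,17]  [16,18]  [13,19]  [16,20]  [24,25]  [25,26]  [25,29]  [28,30]
[3,6] uncovered → point at 6; [8,11] uncovered → point at 11; [14,15] uncovered → point at 15; [16,18] uncovered → point at 18; [24,25] uncovered → point at 25; [28,30] uncovered → point at 30.
Points: 6, 11, 15, 18, 25, 30 (6 total).

6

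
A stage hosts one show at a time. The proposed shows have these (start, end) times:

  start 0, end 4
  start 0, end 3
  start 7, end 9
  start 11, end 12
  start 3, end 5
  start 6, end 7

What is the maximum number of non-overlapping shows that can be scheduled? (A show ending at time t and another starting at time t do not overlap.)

5

Sort by end time and greedily take each interval whose start is ≥ the last chosen end.
Sorted by end: (0,3)  (0,4)  (3,5)  (6,7)  (7,9)  (11,12)
take (0,3); take (3,5); take (6,7); take (7,9); take (11,12).
Selected 5 shows.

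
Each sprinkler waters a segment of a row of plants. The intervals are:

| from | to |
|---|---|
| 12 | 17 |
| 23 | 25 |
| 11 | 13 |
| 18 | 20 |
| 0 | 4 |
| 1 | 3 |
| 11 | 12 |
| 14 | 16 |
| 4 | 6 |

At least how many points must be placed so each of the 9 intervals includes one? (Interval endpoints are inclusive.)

By right end: [1,3]  [0,4]  [4,6]  [11,12]  [11,13]  [14,16]  [12,17]  [18,20]  [23,25]
[1,3] uncovered → point at 3; [4,6] uncovered → point at 6; [11,12] uncovered → point at 12; [14,16] uncovered → point at 16; [18,20] uncovered → point at 20; [23,25] uncovered → point at 25.
Points: 3, 6, 12, 16, 20, 25 (6 total).

6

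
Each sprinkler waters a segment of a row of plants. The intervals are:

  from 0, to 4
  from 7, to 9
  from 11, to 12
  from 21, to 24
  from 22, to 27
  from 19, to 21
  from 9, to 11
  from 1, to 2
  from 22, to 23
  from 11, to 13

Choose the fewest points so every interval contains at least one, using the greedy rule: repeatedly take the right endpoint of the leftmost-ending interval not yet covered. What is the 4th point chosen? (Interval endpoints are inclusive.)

21

Sorted: [1,2] [0,4] [7,9] [9,11] [11,12] [11,13] [19,21] [22,23] [21,24] [22,27]
{[1,2],[0,4]} hit by 2; {[7,9],[9,11]} hit by 9; {[11,12],[11,13]} hit by 12; {[19,21]} hit by 21; {[22,23],[21,24],[22,27]} hit by 23.
Points: 2, 9, 12, 21, 23 (5 total).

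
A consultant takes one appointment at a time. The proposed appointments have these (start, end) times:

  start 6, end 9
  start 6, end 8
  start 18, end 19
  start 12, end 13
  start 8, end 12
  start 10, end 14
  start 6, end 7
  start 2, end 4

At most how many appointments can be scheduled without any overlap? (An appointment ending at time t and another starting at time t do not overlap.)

Order by finish time; keep every interval that doesn't clash with the previous kept one.
Sorted by end: (2,4)  (6,7)  (6,8)  (6,9)  (8,12)  (12,13)  (10,14)  (18,19)
take (2,4); take (6,7); take (8,12); take (12,13); take (18,19).
Selected 5 appointments.

5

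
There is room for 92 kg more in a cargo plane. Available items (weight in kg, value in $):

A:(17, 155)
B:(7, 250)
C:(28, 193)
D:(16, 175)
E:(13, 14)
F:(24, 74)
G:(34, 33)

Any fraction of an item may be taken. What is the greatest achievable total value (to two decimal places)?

Sort by value per unit weight and fill in that order.
Ratios (sorted): B 35.71, D 10.94, A 9.12, C 6.89, F 3.08, E 1.08, G 0.97
take B (7 @ 250); take D (16 @ 175); take A (17 @ 155); take C (28 @ 193); take F (24 @ 74). Capacity used 92/92.
Total value = 847.00

847.00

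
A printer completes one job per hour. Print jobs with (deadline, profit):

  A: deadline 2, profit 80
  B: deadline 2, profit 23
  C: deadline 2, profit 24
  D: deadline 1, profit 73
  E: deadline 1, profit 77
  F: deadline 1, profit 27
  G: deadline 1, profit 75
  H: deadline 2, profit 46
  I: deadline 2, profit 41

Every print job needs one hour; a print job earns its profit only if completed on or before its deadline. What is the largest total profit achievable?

By profit: A(d2,80), E(d1,77), G(d1,75), D(d1,73), H(d2,46), I(d2,41), F(d1,27), C(d2,24), B(d2,23)
A→slot 2; E→slot 1; G skipped; D skipped; H skipped; I skipped; F skipped; C skipped; B skipped.
Profit = 77 + 80 = 157

157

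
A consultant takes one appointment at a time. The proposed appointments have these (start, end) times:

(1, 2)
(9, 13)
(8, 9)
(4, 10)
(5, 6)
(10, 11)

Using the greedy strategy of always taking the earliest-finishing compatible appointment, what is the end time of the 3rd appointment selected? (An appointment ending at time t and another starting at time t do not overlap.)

Sort by end time and greedily take each interval whose start is ≥ the last chosen end.
Sorted by end: (1,2)  (5,6)  (8,9)  (4,10)  (10,11)  (9,13)
take (1,2); take (5,6); take (8,9); take (10,11); skip (9,13).
Selected: (1,2) (5,6) (8,9) (10,11)

9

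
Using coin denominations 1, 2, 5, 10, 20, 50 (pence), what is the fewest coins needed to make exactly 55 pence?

Greedy: take as many of the largest coin as possible, then repeat with the remainder.
55 = 1×50 + 1×5
Total coins = 1 + 1 = 2

2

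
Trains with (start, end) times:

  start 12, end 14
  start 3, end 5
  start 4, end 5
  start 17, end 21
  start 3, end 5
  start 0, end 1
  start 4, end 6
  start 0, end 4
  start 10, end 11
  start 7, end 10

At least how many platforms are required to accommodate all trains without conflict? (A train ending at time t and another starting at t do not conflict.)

4

The answer is the maximum number of intervals overlapping at any instant.
Events (time:±→running): 0:+→1 0:+→2 1:-→1 3:+→2 3:+→3 4:-→2 4:+→3 4:+→4 … peak 4.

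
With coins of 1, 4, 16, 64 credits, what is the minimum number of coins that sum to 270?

9

Greedy: take as many of the largest coin as possible, then repeat with the remainder.
270 = 4×64 + 3×4 + 2×1
Total coins = 4 + 3 + 2 = 9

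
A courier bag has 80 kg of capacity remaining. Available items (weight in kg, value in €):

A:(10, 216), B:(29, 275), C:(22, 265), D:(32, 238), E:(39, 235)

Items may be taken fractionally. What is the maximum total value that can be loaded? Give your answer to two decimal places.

897.31

Sort by value per unit weight and fill in that order.
Ratios (sorted): A 21.60, C 12.05, B 9.48, D 7.44, E 6.03
take A (10 @ 216); take C (22 @ 265); take B (29 @ 275); take 19/32 of D → 141.31. Capacity used 80/80.
Total value = 897.31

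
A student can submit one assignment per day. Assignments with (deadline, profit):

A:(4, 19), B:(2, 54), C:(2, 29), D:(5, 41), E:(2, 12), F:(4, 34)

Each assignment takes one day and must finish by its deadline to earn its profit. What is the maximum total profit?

177

Sort by profit descending; place each in the latest free slot ≤ its deadline.
By profit: B(d2,54), D(d5,41), F(d4,34), C(d2,29), A(d4,19), E(d2,12)
B→slot 2; D→slot 5; F→slot 4; C→slot 1; A→slot 3; E skipped.
Profit = 29 + 54 + 19 + 34 + 41 = 177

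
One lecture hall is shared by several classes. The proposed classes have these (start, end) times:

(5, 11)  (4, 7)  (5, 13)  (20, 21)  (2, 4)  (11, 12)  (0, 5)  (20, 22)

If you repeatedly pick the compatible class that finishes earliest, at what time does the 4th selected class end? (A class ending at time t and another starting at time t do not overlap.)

21

By end time: (2,4), (0,5), (4,7), (5,11), (11,12), (5,13), (20,21), (20,22).
Pick (2,4); next start ≥ 4 → (4,7); next start ≥ 7 → (11,12); next start ≥ 12 → (20,21).
Selected: (2,4) (4,7) (11,12) (20,21)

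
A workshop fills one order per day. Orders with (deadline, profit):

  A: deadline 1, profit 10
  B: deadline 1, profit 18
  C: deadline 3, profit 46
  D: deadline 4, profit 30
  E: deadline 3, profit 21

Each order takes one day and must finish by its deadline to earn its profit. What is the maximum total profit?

Take jobs in profit order; each goes to the latest open slot no later than its deadline.
Profit order: C=46 D=30 E=21 B=18 A=10
Assign: C→slot 3, D→slot 4, E→slot 2, B→slot 1, A skipped.
Slots: [1:B] [2:E] [3:C] [4:D]
Profit = 18 + 21 + 46 + 30 = 115

115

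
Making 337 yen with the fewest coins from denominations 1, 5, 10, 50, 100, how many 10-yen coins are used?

337 = 3×100 + 3×10 + 1×5 + 2×1
Count of 10: 3

3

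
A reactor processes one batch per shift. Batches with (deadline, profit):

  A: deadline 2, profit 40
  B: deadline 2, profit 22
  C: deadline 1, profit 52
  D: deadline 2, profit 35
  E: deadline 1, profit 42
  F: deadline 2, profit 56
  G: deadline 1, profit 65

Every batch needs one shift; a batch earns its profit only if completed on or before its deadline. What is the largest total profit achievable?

Profit order: G=65 F=56 C=52 E=42 A=40 D=35 B=22
Assign: G→slot 1, F→slot 2, C skipped, E skipped, A skipped, D skipped, B skipped.
Slots: [1:G] [2:F]
Profit = 65 + 56 = 121

121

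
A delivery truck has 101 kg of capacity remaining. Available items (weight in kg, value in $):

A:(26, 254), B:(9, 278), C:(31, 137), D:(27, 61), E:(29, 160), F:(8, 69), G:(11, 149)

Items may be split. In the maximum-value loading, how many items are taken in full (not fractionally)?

Sort by value per unit weight and fill in that order.
Order: B (278/9=30.89) > G (149/11=13.55) > A (254/26=9.77) > F (69/8=8.62) > E (160/29=5.52) > C (137/31=4.42) > D (61/27=2.26)
Fill: take B (9 @ 278) → take G (11 @ 149) → take A (26 @ 254) → take F (8 @ 69) → take E (29 @ 160) → take 18/31 of C → 79.55; 101/101 used.
5 item(s) taken whole; one partial (take 18/31 of C).

5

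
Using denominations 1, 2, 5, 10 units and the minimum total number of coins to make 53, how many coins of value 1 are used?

Use the largest denomination that fits, subtract, and repeat.
53 = 5×10 + 1×2 + 1×1
Count of 1: 1

1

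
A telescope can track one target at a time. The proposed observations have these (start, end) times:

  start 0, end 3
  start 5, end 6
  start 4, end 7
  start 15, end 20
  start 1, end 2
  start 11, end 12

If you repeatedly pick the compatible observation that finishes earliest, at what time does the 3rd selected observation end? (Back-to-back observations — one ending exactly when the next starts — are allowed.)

Sort by end time and greedily take each interval whose start is ≥ the last chosen end.
By end time: (1,2), (0,3), (5,6), (4,7), (11,12), (15,20).
Pick (1,2); next start ≥ 2 → (5,6); next start ≥ 6 → (11,12); next start ≥ 12 → (15,20).
Selected: (1,2) (5,6) (11,12) (15,20)

12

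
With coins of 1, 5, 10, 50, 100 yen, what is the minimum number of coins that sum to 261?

5

Use the largest denomination that fits, subtract, and repeat.
261 − 2×100→61 − 1×50→11 − 1×10→1 − 1×1→0
Total coins = 2 + 1 + 1 + 1 = 5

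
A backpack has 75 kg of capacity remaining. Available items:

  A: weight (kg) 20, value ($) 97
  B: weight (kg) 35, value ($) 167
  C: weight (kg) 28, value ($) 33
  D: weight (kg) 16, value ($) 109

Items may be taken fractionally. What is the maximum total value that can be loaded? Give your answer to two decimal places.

377.71

Order: D (109/16=6.81) > A (97/20=4.85) > B (167/35=4.77) > C (33/28=1.18)
Fill: take D (16 @ 109) → take A (20 @ 97) → take B (35 @ 167) → take 4/28 of C → 4.71; 75/75 used.
Total value = 377.71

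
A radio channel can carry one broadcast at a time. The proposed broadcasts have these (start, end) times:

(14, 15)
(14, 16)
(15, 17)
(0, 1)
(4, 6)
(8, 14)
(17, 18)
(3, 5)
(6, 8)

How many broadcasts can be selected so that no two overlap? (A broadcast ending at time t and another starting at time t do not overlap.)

By end time: (0,1), (3,5), (4,6), (6,8), (8,14), (14,15), (14,16), (15,17), (17,18).
Pick (0,1); next start ≥ 1 → (3,5); next start ≥ 5 → (6,8); next start ≥ 8 → (8,14); next start ≥ 14 → (14,15); next start ≥ 15 → (15,17); next start ≥ 17 → (17,18).
Selected 7 broadcasts.

7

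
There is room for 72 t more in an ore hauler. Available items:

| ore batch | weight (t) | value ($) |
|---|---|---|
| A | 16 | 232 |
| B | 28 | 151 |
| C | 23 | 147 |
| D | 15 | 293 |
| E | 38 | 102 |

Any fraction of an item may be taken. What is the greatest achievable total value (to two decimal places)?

Ratios (sorted): D 19.53, A 14.50, C 6.39, B 5.39, E 2.68
take D (15 @ 293); take A (16 @ 232); take C (23 @ 147); take 18/28 of B → 97.07. Capacity used 72/72.
Total value = 769.07

769.07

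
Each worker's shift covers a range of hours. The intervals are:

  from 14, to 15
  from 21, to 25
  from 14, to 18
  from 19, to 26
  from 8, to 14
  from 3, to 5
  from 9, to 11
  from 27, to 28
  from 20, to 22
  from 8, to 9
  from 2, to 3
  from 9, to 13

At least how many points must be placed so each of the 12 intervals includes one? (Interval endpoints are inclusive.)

5

Sort by right endpoint; whenever an interval is uncovered, place a point at its right end.
By right end: [2,3]  [3,5]  [8,9]  [9,11]  [9,13]  [8,14]  [14,15]  [14,18]  [20,22]  [21,25]  [19,26]  [27,28]
[2,3] uncovered → point at 3; [8,9] uncovered → point at 9; [14,15] uncovered → point at 15; [20,22] uncovered → point at 22; [27,28] uncovered → point at 28.
Points: 3, 9, 15, 22, 28 (5 total).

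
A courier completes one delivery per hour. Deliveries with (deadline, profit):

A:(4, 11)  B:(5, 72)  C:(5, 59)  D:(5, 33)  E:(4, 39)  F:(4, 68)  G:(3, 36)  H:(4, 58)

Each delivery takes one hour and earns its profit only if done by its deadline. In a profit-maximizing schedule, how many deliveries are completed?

5

Take jobs in profit order; each goes to the latest open slot no later than its deadline.
By profit: B(d5,72), F(d4,68), C(d5,59), H(d4,58), E(d4,39), G(d3,36), D(d5,33), A(d4,11)
B→slot 5; F→slot 4; C→slot 3; H→slot 2; E→slot 1; G skipped; D skipped; A skipped.
5 of 8 scheduled.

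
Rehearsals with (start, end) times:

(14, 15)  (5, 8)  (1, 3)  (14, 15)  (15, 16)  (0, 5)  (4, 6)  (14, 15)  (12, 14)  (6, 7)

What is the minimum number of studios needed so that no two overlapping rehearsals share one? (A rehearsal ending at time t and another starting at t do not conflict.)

The answer is the maximum number of intervals overlapping at any instant.
Events (time:±→running): 0:+→1 1:+→2 3:-→1 4:+→2 5:-→1 5:+→2 6:-→1 6:+→2 7:-→1 8:-→0 12:+→1 14:-→0 14:+→1 14:+→2 14:+→3 … peak 3.

3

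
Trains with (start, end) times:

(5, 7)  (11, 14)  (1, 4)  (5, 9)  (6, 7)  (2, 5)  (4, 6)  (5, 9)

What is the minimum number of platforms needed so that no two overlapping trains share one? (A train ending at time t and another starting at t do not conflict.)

4

The answer is the maximum number of intervals overlapping at any instant.
starts: [1, 2, 4, 5, 5, 5, 6, 11]
ends:   [4, 5, 6, 7, 7, 9, 9, 14]
s1→1 s2→2 e4→1 s4→2 e5→1 s5→2 s5→3 s5→4  — peak 4.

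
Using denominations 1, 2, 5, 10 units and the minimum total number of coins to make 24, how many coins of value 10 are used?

Use the largest denomination that fits, subtract, and repeat.
24 − 2×10→4 − 2×2→0
Count of 10: 2

2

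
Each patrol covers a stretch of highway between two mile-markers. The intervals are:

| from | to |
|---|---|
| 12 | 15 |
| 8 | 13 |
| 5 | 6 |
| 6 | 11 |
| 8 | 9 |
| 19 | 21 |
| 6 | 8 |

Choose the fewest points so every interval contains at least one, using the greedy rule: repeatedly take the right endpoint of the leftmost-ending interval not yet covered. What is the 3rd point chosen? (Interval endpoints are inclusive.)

15

By right end: [5,6]  [6,8]  [8,9]  [6,11]  [8,13]  [12,15]  [19,21]
[5,6] uncovered → point at 6; [8,9] uncovered → point at 9; [12,15] uncovered → point at 15; [19,21] uncovered → point at 21.
Points: 6, 9, 15, 21 (4 total).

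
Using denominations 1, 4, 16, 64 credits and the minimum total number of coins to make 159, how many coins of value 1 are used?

Greedy: take as many of the largest coin as possible, then repeat with the remainder.
159 − 2×64→31 − 1×16→15 − 3×4→3 − 3×1→0
Count of 1: 3

3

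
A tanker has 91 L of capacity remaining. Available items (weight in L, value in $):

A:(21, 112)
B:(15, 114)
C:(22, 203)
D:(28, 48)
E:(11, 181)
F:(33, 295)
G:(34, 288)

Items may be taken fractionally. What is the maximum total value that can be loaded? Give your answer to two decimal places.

890.76

Sort by value per unit weight and fill in that order.
Order: E (181/11=16.45) > C (203/22=9.23) > F (295/33=8.94) > G (288/34=8.47) > B (114/15=7.60) > A (112/21=5.33) > D (48/28=1.71)
Fill: take E (11 @ 181) → take C (22 @ 203) → take F (33 @ 295) → take 25/34 of G → 211.76; 91/91 used.
Total value = 890.76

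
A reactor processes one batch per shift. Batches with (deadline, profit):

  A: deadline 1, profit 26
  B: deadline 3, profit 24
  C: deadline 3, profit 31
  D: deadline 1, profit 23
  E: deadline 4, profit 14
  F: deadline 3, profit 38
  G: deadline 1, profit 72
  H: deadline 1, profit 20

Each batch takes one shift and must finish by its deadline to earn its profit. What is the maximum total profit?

Take jobs in profit order; each goes to the latest open slot no later than its deadline.
Profit order: G=72 F=38 C=31 A=26 B=24 D=23 H=20 E=14
Assign: G→slot 1, F→slot 3, C→slot 2, A skipped, B skipped, D skipped, H skipped, E→slot 4.
Slots: [1:G] [2:C] [3:F] [4:E]
Profit = 72 + 31 + 38 + 14 = 155

155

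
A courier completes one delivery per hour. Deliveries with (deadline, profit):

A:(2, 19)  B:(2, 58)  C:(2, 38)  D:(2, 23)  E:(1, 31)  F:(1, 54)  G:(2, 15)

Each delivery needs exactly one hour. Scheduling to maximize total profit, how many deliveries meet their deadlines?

Sort by profit descending; place each in the latest free slot ≤ its deadline.
Profit order: B=58 F=54 C=38 E=31 D=23 A=19 G=15
Assign: B→slot 2, F→slot 1, C skipped, E skipped, D skipped, A skipped, G skipped.
Slots: [1:F] [2:B]
2 of 7 scheduled.

2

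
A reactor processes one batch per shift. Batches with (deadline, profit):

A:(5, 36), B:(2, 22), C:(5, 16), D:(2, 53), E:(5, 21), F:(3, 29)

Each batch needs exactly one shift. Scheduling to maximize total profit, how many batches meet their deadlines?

Take jobs in profit order; each goes to the latest open slot no later than its deadline.
By profit: D(d2,53), A(d5,36), F(d3,29), B(d2,22), E(d5,21), C(d5,16)
D→slot 2; A→slot 5; F→slot 3; B→slot 1; E→slot 4; C skipped.
5 of 6 scheduled.

5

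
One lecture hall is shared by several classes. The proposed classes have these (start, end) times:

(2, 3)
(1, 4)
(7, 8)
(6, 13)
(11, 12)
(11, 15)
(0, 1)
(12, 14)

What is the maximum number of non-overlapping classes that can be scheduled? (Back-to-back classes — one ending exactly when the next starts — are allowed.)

Sort by end time and greedily take each interval whose start is ≥ the last chosen end.
By end time: (0,1), (2,3), (1,4), (7,8), (11,12), (6,13), (12,14), (11,15).
Pick (0,1); next start ≥ 1 → (2,3); next start ≥ 3 → (7,8); next start ≥ 8 → (11,12); next start ≥ 12 → (12,14).
Selected 5 classes.

5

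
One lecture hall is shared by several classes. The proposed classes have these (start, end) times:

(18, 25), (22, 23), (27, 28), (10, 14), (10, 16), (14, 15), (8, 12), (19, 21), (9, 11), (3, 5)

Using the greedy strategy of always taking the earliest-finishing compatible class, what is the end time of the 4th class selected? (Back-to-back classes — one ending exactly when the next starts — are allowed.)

21

Order by finish time; keep every interval that doesn't clash with the previous kept one.
By end time: (3,5), (9,11), (8,12), (10,14), (14,15), (10,16), (19,21), (22,23), (18,25), (27,28).
Pick (3,5); next start ≥ 5 → (9,11); next start ≥ 11 → (14,15); next start ≥ 15 → (19,21); next start ≥ 21 → (22,23); next start ≥ 23 → (27,28).
Selected: (3,5) (9,11) (14,15) (19,21) (22,23) (27,28)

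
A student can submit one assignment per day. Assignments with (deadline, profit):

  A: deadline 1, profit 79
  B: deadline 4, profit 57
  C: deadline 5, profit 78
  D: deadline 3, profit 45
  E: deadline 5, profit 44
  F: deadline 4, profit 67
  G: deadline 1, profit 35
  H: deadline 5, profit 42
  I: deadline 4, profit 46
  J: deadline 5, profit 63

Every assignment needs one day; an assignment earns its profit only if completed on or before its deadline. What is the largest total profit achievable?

Sort by profit descending; place each in the latest free slot ≤ its deadline.
Profit order: A=79 C=78 F=67 J=63 B=57 I=46 D=45 E=44 H=42 G=35
Assign: A→slot 1, C→slot 5, F→slot 4, J→slot 3, B→slot 2, I skipped, D skipped, E skipped, H skipped, G skipped.
Slots: [1:A] [2:B] [3:J] [4:F] [5:C]
Profit = 79 + 57 + 63 + 67 + 78 = 344

344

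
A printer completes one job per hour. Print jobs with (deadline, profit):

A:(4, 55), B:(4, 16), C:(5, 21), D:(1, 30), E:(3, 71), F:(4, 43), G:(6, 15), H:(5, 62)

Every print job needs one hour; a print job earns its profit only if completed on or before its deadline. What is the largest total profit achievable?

276

Profit order: E=71 H=62 A=55 F=43 D=30 C=21 B=16 G=15
Assign: E→slot 3, H→slot 5, A→slot 4, F→slot 2, D→slot 1, C skipped, B skipped, G→slot 6.
Slots: [1:D] [2:F] [3:E] [4:A] [5:H] [6:G]
Profit = 30 + 43 + 71 + 55 + 62 + 15 = 276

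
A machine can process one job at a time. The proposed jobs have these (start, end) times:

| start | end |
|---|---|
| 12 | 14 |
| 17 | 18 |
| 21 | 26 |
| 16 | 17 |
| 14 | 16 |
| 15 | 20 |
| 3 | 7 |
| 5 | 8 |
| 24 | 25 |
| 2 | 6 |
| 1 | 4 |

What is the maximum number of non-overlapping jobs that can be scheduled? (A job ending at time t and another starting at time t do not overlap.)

7

Greedy by earliest finish: after sorting by end time, pick each interval compatible with the last pick.
Sorted by end: (1,4)  (2,6)  (3,7)  (5,8)  (12,14)  (14,16)  (16,17)  (17,18)  (15,20)  (24,25)  (21,26)
take (1,4); take (5,8); take (12,14); take (14,16); take (16,17); take (17,18); skip (15,20); take (24,25).
Selected 7 jobs.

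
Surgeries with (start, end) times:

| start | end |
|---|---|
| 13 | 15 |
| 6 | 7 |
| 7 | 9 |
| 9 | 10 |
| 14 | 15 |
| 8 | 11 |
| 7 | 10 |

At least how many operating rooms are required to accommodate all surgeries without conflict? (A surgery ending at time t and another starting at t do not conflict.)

The answer is the maximum number of intervals overlapping at any instant.
Events (time:±→running): 6:+→1 7:-→0 7:+→1 7:+→2 8:+→3 … peak 3.

3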